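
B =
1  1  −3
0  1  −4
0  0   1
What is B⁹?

[[1, 9, −171], [0, 1, −36], [0, 0, 1]]

B = I + N where N = [[0, 1, −3], [0, 0, −4], [0, 0, 0]] is strictly upper-triangular, so N³ = 0.
(I + N)⁹ = I + 9·N + 36·N² = [[1, 9, −171], [0, 1, −36], [0, 0, 1]].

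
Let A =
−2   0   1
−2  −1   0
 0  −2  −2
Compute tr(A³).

A² = [[4, −2, −4], [6, 1, −2], [4, 6, 4]]
A³ = [[−4, 10, 12], [−14, 3, 10], [−20, −14, −4]]

−5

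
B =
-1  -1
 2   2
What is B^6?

B² = B (a projection; rank 1, trace 1), so B^6 = B.

[[-1, -1], [2, 2]]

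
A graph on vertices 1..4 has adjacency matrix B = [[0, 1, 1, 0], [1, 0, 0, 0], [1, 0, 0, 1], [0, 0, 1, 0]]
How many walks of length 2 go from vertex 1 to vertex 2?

The number of length-2 walks from vertex 1 to vertex 2 is entry (1,2) of B², where B is the adjacency matrix.
B² = [[2, 0, 0, 1], [0, 1, 1, 0], [0, 1, 2, 0], [1, 0, 0, 1]]

0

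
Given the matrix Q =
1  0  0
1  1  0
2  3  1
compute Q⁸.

Q = I + N where N = [[0, 0, 0], [1, 0, 0], [2, 3, 0]] is strictly lower-triangular, so N³ = 0.
(I + N)⁸ = I + 8·N + 28·N² = [[1, 0, 0], [8, 1, 0], [100, 24, 1]].

[[1, 0, 0], [8, 1, 0], [100, 24, 1]]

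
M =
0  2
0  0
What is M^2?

[[0, 0], [0, 0]]

M is strictly triangular, hence nilpotent: M^2 = 0, so M^2 = 0.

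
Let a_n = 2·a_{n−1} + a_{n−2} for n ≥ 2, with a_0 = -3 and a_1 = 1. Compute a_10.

With companion matrix T = [[2, 1], [1, 0]], [a_n, a_{n−1}]ᵀ = T·[a_{n−1}, a_{n−2}]ᵀ, so [a_10, a_9]ᵀ = T⁹·[a_1, a_0]ᵀ.
T⁹ = [[2378, 985], [985, 408]], giving [a_10, a_9]ᵀ = [[-577], [-239]].

-577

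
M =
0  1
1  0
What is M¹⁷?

[[0, 1], [1, 0]]

M² = I (check: tr M = 0 and det M = −1), so M¹⁷ = M since 17 is odd.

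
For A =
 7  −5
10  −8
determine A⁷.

[[2443, −2315], [4630, −4502]]

tr A = −1 and det A = −6, so the characteristic polynomial is λ² − (−1)λ + (−6) with roots −3 and 2.
Eigenvectors give P = [[−1, −1], [−2, −1]] with P⁻¹ = [[1, −1], [−2, 1]], and A = P·diag(−3, 2)·P⁻¹.
Then A⁷ = P·diag(−2187, 128)·P⁻¹ = [[2187, −128], [4374, −128]] · [[1, −1], [−2, 1]] = [[2443, −2315], [4630, −4502]].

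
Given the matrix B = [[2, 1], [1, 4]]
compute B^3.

B^2 = [[5, 6], [6, 17]]
B^3 = [[16, 29], [29, 74]]

[[16, 29], [29, 74]]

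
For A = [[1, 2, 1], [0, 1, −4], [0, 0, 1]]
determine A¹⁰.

A = I + N where N = [[0, 2, 1], [0, 0, −4], [0, 0, 0]] is strictly upper-triangular, so N³ = 0.
(I + N)¹⁰ = I + 10·N + 45·N² = [[1, 20, −350], [0, 1, −40], [0, 0, 1]].

[[1, 20, −350], [0, 1, −40], [0, 0, 1]]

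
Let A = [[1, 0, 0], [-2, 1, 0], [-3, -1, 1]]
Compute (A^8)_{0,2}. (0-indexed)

0

A = I + N where N = [[0, 0, 0], [-2, 0, 0], [-3, -1, 0]] is strictly lower-triangular, so N^3 = 0.
(I + N)^8 = I + 8·N + 28·N^2 = [[1, 0, 0], [-16, 1, 0], [32, -8, 1]].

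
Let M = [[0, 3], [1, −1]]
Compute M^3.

[[−3, 12], [4, −7]]

M^2 = [[3, −3], [−1, 4]]
M^3 = [[−3, 12], [4, −7]]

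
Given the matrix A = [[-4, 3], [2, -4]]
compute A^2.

[[22, -24], [-16, 22]]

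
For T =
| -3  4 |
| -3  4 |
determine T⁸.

T² = T (a projection; rank 1, trace 1), so T⁸ = T.

[[-3, 4], [-3, 4]]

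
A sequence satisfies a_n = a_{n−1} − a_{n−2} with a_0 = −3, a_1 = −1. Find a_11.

−2

With companion matrix Q = [[1, −1], [1, 0]], [a_n, a_{n−1}]ᵀ = Q·[a_{n−1}, a_{n−2}]ᵀ, so [a_11, a_10]ᵀ = Q¹⁰·[a_1, a_0]ᵀ.
Q¹⁰ = [[−1, 1], [−1, 0]], giving [a_11, a_10]ᵀ = [[−2], [1]].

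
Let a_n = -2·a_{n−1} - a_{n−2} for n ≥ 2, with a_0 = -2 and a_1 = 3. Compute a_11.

13

With companion matrix Q = [[-2, -1], [1, 0]], [a_n, a_{n−1}]ᵀ = Q·[a_{n−1}, a_{n−2}]ᵀ, so [a_11, a_10]ᵀ = Q^10·[a_1, a_0]ᵀ.
Q^10 = [[11, 10], [-10, -9]], giving [a_11, a_10]ᵀ = [[13], [-12]].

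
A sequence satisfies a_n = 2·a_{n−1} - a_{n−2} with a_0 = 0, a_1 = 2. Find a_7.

14

With companion matrix A = [[2, -1], [1, 0]], [a_n, a_{n−1}]ᵀ = A·[a_{n−1}, a_{n−2}]ᵀ, so [a_7, a_6]ᵀ = A^6·[a_1, a_0]ᵀ.
A^6 = [[7, -6], [6, -5]], giving [a_7, a_6]ᵀ = [[14], [12]].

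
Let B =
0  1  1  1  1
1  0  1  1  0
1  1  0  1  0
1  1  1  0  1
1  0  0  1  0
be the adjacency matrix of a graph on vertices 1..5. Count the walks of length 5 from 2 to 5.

52

The number of length-5 walks from vertex 2 to vertex 5 is entry (2,5) of B⁵, where B is the adjacency matrix.
B² = [[4, 2, 2, 3, 1], [2, 3, 2, 2, 2], [2, 2, 3, 2, 2], [3, 2, 2, 4, 1], [1, 2, 2, 1, 2]]
B³ = [[8, 9, 9, 9, 7], [9, 6, 7, 9, 4], [9, 7, 6, 9, 4], [9, 9, 9, 8, 7], [7, 4, 4, 7, 2]]
B⁴ = [[34, 26, 26, 33, 17], [26, 25, 24, 26, 18], [26, 24, 25, 26, 18], [33, 26, 26, 34, 17], [17, 18, 18, 17, 14]]
B⁵ = [[102, 93, 93, 103, 67], [93, 76, 77, 93, 52], [93, 77, 76, 93, 52], [103, 93, 93, 102, 67], [67, 52, 52, 67, 34]]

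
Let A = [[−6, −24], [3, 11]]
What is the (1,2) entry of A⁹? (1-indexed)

−460104

tr A = 5 and det A = 6, so the characteristic polynomial is λ² − (5)λ + (6) with roots 2 and 3.
Eigenvectors give P = [[3, −8], [−1, 3]] with P⁻¹ = [[3, 8], [1, 3]], and A = P·diag(2, 3)·P⁻¹.
Then A⁹ = P·diag(512, 19683)·P⁻¹ = [[1536, −157464], [−512, 59049]] · [[3, 8], [1, 3]] = [[−152856, −460104], [57513, 173051]].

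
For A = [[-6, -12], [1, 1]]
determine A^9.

[[-77196, -230052], [19171, 57001]]

tr A = -5 and det A = 6, so the characteristic polynomial is λ² − (-5)λ + (6) with roots -3 and -2.
Eigenvectors give P = [[4, -3], [-1, 1]] with P⁻¹ = [[1, 3], [1, 4]], and A = P·diag(-3, -2)·P⁻¹.
Then A^9 = P·diag(-19683, -512)·P⁻¹ = [[-78732, 1536], [19683, -512]] · [[1, 3], [1, 4]] = [[-77196, -230052], [19171, 57001]].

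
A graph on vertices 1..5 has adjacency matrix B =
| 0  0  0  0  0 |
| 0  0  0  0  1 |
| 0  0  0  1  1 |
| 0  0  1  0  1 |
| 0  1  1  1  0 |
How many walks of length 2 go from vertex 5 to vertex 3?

1

The number of length-2 walks from vertex 5 to vertex 3 is entry (5,3) of B², where B is the adjacency matrix.
B² = [[0, 0, 0, 0, 0], [0, 1, 1, 1, 0], [0, 1, 2, 1, 1], [0, 1, 1, 2, 1], [0, 0, 1, 1, 3]]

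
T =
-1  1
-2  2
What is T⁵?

T² = T (a projection; rank 1, trace 1), so T⁵ = T.

[[-1, 1], [-2, 2]]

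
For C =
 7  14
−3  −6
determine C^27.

C² = C (a projection; rank 1, trace 1), so C^27 = C.

[[7, 14], [−3, −6]]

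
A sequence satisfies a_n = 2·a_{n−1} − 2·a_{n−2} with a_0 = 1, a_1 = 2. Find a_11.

With companion matrix A = [[2, −2], [1, 0]], [a_n, a_{n−1}]ᵀ = A·[a_{n−1}, a_{n−2}]ᵀ, so [a_11, a_10]ᵀ = A^10·[a_1, a_0]ᵀ.
A^10 = [[32, −64], [32, −32]], giving [a_11, a_10]ᵀ = [[0], [32]].

0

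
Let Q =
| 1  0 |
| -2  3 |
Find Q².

[[1, 0], [-8, 9]]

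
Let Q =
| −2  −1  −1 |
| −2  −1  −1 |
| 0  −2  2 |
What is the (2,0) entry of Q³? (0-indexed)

−4

Q² = [[6, 5, 1], [6, 5, 1], [4, −2, 6]]
Q³ = [[−22, −13, −9], [−22, −13, −9], [−4, −14, 10]]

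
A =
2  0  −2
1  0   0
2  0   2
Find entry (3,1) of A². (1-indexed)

8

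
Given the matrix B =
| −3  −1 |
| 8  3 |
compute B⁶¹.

[[−3, −1], [8, 3]]

B² = I (check: tr B = 0 and det B = −1), so B⁶¹ = B since 61 is odd.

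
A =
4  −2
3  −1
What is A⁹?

[[1534, −1022], [1533, −1021]]

tr A = 3 and det A = 2, so the characteristic polynomial is λ² − (3)λ + (2) with roots 2 and 1.
Eigenvectors give P = [[1, −2], [1, −3]] with P⁻¹ = [[3, −2], [1, −1]], and A = P·diag(2, 1)·P⁻¹.
Then A⁹ = P·diag(512, 1)·P⁻¹ = [[512, −2], [512, −3]] · [[3, −2], [1, −1]] = [[1534, −1022], [1533, −1021]].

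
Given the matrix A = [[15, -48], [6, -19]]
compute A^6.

tr A = -4 and det A = 3, so the characteristic polynomial is λ² − (-4)λ + (3) with roots -1 and -3.
Eigenvectors give P = [[3, -8], [1, -3]] with P⁻¹ = [[3, -8], [1, -3]], and A = P·diag(-1, -3)·P⁻¹.
Then A^6 = P·diag(1, 729)·P⁻¹ = [[3, -5832], [1, -2187]] · [[3, -8], [1, -3]] = [[-5823, 17472], [-2184, 6553]].

[[-5823, 17472], [-2184, 6553]]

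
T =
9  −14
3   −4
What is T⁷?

tr T = 5 and det T = 6, so the characteristic polynomial is λ² − (5)λ + (6) with roots 3 and 2.
Eigenvectors give P = [[7, 2], [3, 1]] with P⁻¹ = [[1, −2], [−3, 7]], and T = P·diag(3, 2)·P⁻¹.
Then T⁷ = P·diag(2187, 128)·P⁻¹ = [[15309, 256], [6561, 128]] · [[1, −2], [−3, 7]] = [[14541, −28826], [6177, −12226]].

[[14541, −28826], [6177, −12226]]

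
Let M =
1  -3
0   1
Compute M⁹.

M = I + N where N = [[0, -3], [0, 0]] is strictly upper-triangular, so N² = 0.
(I + N)⁹ = I + 9·N = [[1, -27], [0, 1]].

[[1, -27], [0, 1]]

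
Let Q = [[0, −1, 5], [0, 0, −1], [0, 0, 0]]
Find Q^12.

[[0, 0, 0], [0, 0, 0], [0, 0, 0]]

Q is strictly triangular, hence nilpotent: Q^3 = 0, so Q^12 = 0.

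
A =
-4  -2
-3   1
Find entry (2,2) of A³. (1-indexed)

-11

A² = [[22, 6], [9, 7]]
A³ = [[-106, -38], [-57, -11]]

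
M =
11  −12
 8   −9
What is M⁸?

tr M = 2 and det M = −3, so the characteristic polynomial is λ² − (2)λ + (−3) with roots −1 and 3.
Eigenvectors give P = [[−1, −3], [−1, −2]] with P⁻¹ = [[2, −3], [−1, 1]], and M = P·diag(−1, 3)·P⁻¹.
Then M⁸ = P·diag(1, 6561)·P⁻¹ = [[−1, −19683], [−1, −13122]] · [[2, −3], [−1, 1]] = [[19681, −19680], [13120, −13119]].

[[19681, −19680], [13120, −13119]]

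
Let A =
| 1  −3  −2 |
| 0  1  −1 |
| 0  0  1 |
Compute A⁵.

[[1, −15, 20], [0, 1, −5], [0, 0, 1]]

A = I + N where N = [[0, −3, −2], [0, 0, −1], [0, 0, 0]] is strictly upper-triangular, so N³ = 0.
(I + N)⁵ = I + 5·N + 10·N² = [[1, −15, 20], [0, 1, −5], [0, 0, 1]].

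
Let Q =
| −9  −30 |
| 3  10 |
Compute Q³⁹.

Q² = Q (a projection; rank 1, trace 1), so Q³⁹ = Q.

[[−9, −30], [3, 10]]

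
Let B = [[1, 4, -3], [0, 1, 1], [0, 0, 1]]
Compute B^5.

[[1, 20, 25], [0, 1, 5], [0, 0, 1]]

B = I + N where N = [[0, 4, -3], [0, 0, 1], [0, 0, 0]] is strictly upper-triangular, so N^3 = 0.
(I + N)^5 = I + 5·N + 10·N^2 = [[1, 20, 25], [0, 1, 5], [0, 0, 1]].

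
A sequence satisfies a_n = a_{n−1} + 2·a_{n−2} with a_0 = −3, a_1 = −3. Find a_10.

−2049

With companion matrix M = [[1, 2], [1, 0]], [a_n, a_{n−1}]ᵀ = M·[a_{n−1}, a_{n−2}]ᵀ, so [a_10, a_9]ᵀ = M⁹·[a_1, a_0]ᵀ.
M⁹ = [[341, 342], [171, 170]], giving [a_10, a_9]ᵀ = [[−2049], [−1023]].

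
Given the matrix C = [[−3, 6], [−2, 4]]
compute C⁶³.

C² = C (a projection; rank 1, trace 1), so C⁶³ = C.

[[−3, 6], [−2, 4]]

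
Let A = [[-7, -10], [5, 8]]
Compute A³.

[[-43, -70], [35, 62]]

tr A = 1 and det A = -6, so the characteristic polynomial is λ² − (1)λ + (-6) with roots -2 and 3.
Eigenvectors give P = [[-2, -1], [1, 1]] with P⁻¹ = [[-1, -1], [1, 2]], and A = P·diag(-2, 3)·P⁻¹.
Then A³ = P·diag(-8, 27)·P⁻¹ = [[16, -27], [-8, 27]] · [[-1, -1], [1, 2]] = [[-43, -70], [35, 62]].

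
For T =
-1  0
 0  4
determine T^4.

T^2 = [[1, 0], [0, 16]]
T^3 = [[-1, 0], [0, 64]]
T^4 = [[1, 0], [0, 256]]

[[1, 0], [0, 256]]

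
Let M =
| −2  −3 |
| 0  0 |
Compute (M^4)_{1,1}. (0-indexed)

M^2 = [[4, 6], [0, 0]]
M^3 = [[−8, −12], [0, 0]]
M^4 = [[16, 24], [0, 0]]

0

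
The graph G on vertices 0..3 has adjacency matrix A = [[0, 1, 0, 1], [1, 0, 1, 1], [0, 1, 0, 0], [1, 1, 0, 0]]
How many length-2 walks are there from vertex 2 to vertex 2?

The number of length-2 walks from vertex 2 to vertex 2 is entry (2,2) of A^2, where A is the adjacency matrix.
A^2 = [[2, 1, 1, 1], [1, 3, 0, 1], [1, 0, 1, 1], [1, 1, 1, 2]]

1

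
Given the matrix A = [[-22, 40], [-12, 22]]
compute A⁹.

tr A = 0 and det A = -4, so the characteristic polynomial is λ² − (0)λ + (-4) with roots 2 and -2.
Eigenvectors give P = [[-5, -2], [-3, -1]] with P⁻¹ = [[1, -2], [-3, 5]], and A = P·diag(2, -2)·P⁻¹.
Then A⁹ = P·diag(512, -512)·P⁻¹ = [[-2560, 1024], [-1536, 512]] · [[1, -2], [-3, 5]] = [[-5632, 10240], [-3072, 5632]].

[[-5632, 10240], [-3072, 5632]]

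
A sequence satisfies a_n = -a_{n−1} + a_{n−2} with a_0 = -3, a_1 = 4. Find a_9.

199

With companion matrix Q = [[-1, 1], [1, 0]], [a_n, a_{n−1}]ᵀ = Q·[a_{n−1}, a_{n−2}]ᵀ, so [a_9, a_8]ᵀ = Q^8·[a_1, a_0]ᵀ.
Q^8 = [[34, -21], [-21, 13]], giving [a_9, a_8]ᵀ = [[199], [-123]].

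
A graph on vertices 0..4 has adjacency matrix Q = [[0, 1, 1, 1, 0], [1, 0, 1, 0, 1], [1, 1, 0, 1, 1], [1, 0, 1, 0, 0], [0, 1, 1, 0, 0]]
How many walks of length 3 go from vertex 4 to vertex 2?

6

The number of length-3 walks from vertex 4 to vertex 2 is entry (4,2) of Q^3, where Q is the adjacency matrix.
Q^2 = [[3, 1, 2, 1, 2], [1, 3, 2, 2, 1], [2, 2, 4, 1, 1], [1, 2, 1, 2, 1], [2, 1, 1, 1, 2]]
Q^3 = [[4, 7, 7, 5, 3], [7, 4, 7, 3, 5], [7, 7, 6, 6, 6], [5, 3, 6, 2, 3], [3, 5, 6, 3, 2]]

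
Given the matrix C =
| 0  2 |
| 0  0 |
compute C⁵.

C is strictly triangular, hence nilpotent: C² = 0, so C⁵ = 0.

[[0, 0], [0, 0]]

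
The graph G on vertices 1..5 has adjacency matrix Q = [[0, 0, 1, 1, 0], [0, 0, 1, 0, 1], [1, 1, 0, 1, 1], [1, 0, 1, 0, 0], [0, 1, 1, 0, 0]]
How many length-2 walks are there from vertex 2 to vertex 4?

The number of length-2 walks from vertex 2 to vertex 4 is entry (2,4) of Q^2, where Q is the adjacency matrix.
Q^2 = [[2, 1, 1, 1, 1], [1, 2, 1, 1, 1], [1, 1, 4, 1, 1], [1, 1, 1, 2, 1], [1, 1, 1, 1, 2]]

1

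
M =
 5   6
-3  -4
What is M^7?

[[257, 258], [-129, -130]]

tr M = 1 and det M = -2, so the characteristic polynomial is λ² − (1)λ + (-2) with roots 2 and -1.
Eigenvectors give P = [[2, -1], [-1, 1]] with P⁻¹ = [[1, 1], [1, 2]], and M = P·diag(2, -1)·P⁻¹.
Then M^7 = P·diag(128, -1)·P⁻¹ = [[256, 1], [-128, -1]] · [[1, 1], [1, 2]] = [[257, 258], [-129, -130]].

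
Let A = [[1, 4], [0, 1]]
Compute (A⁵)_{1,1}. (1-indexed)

1

A = I + N where N = [[0, 4], [0, 0]] is strictly upper-triangular, so N² = 0.
(I + N)⁵ = I + 5·N = [[1, 20], [0, 1]].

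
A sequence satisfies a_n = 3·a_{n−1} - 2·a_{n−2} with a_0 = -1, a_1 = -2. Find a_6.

With companion matrix C = [[3, -2], [1, 0]], [a_n, a_{n−1}]ᵀ = C·[a_{n−1}, a_{n−2}]ᵀ, so [a_6, a_5]ᵀ = C⁵·[a_1, a_0]ᵀ.
C⁵ = [[63, -62], [31, -30]], giving [a_6, a_5]ᵀ = [[-64], [-32]].

-64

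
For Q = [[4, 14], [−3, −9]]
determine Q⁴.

[[−374, −910], [195, 471]]

tr Q = −5 and det Q = 6, so the characteristic polynomial is λ² − (−5)λ + (6) with roots −3 and −2.
Eigenvectors give P = [[−2, 7], [1, −3]] with P⁻¹ = [[3, 7], [1, 2]], and Q = P·diag(−3, −2)·P⁻¹.
Then Q⁴ = P·diag(81, 16)·P⁻¹ = [[−162, 112], [81, −48]] · [[3, 7], [1, 2]] = [[−374, −910], [195, 471]].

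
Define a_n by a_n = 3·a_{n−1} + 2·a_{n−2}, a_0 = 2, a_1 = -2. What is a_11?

With companion matrix B = [[3, 2], [1, 0]], [a_n, a_{n−1}]ᵀ = B·[a_{n−1}, a_{n−2}]ᵀ, so [a_11, a_10]ᵀ = B¹⁰·[a_1, a_0]ᵀ.
B¹⁰ = [[283667, 159294], [79647, 44726]], giving [a_11, a_10]ᵀ = [[-248746], [-69842]].

-248746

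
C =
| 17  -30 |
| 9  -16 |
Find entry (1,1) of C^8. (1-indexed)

tr C = 1 and det C = -2, so the characteristic polynomial is λ² − (1)λ + (-2) with roots 2 and -1.
Eigenvectors give P = [[2, 5], [1, 3]] with P⁻¹ = [[3, -5], [-1, 2]], and C = P·diag(2, -1)·P⁻¹.
Then C^8 = P·diag(256, 1)·P⁻¹ = [[512, 5], [256, 3]] · [[3, -5], [-1, 2]] = [[1531, -2550], [765, -1274]].

1531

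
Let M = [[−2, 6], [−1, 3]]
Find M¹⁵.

M² = M (a projection; rank 1, trace 1), so M¹⁵ = M.

[[−2, 6], [−1, 3]]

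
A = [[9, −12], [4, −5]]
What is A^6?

tr A = 4 and det A = 3, so the characteristic polynomial is λ² − (4)λ + (3) with roots 3 and 1.
Eigenvectors give P = [[−2, 3], [−1, 2]] with P⁻¹ = [[−2, 3], [−1, 2]], and A = P·diag(3, 1)·P⁻¹.
Then A^6 = P·diag(729, 1)·P⁻¹ = [[−1458, 3], [−729, 2]] · [[−2, 3], [−1, 2]] = [[2913, −4368], [1456, −2183]].

[[2913, −4368], [1456, −2183]]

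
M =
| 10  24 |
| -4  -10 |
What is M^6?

[[64, 0], [0, 64]]

tr M = 0 and det M = -4, so the characteristic polynomial is λ² − (0)λ + (-4) with roots -2 and 2.
Eigenvectors give P = [[-2, 3], [1, -1]] with P⁻¹ = [[1, 3], [1, 2]], and M = P·diag(-2, 2)·P⁻¹.
Then M^6 = P·diag(64, 64)·P⁻¹ = [[-128, 192], [64, -64]] · [[1, 3], [1, 2]] = [[64, 0], [0, 64]].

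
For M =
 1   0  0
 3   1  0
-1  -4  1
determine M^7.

M = I + N where N = [[0, 0, 0], [3, 0, 0], [-1, -4, 0]] is strictly lower-triangular, so N^3 = 0.
(I + N)^7 = I + 7·N + 21·N^2 = [[1, 0, 0], [21, 1, 0], [-259, -28, 1]].

[[1, 0, 0], [21, 1, 0], [-259, -28, 1]]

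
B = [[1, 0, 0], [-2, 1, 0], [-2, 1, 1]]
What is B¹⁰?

B = I + N where N = [[0, 0, 0], [-2, 0, 0], [-2, 1, 0]] is strictly lower-triangular, so N³ = 0.
(I + N)¹⁰ = I + 10·N + 45·N² = [[1, 0, 0], [-20, 1, 0], [-110, 10, 1]].

[[1, 0, 0], [-20, 1, 0], [-110, 10, 1]]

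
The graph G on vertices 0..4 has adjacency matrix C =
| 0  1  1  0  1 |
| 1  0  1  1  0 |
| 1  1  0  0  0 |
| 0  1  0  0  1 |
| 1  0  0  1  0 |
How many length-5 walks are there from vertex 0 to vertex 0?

The number of length-5 walks from vertex 0 to vertex 0 is entry (0,0) of C⁵, where C is the adjacency matrix.
C² = [[3, 1, 1, 2, 0], [1, 3, 1, 0, 2], [1, 1, 2, 1, 1], [2, 0, 1, 2, 0], [0, 2, 1, 0, 2]]
C³ = [[2, 6, 4, 1, 5], [6, 2, 4, 5, 1], [4, 4, 2, 2, 2], [1, 5, 2, 0, 4], [5, 1, 2, 4, 0]]
C⁴ = [[15, 7, 8, 11, 3], [7, 15, 8, 3, 11], [8, 8, 8, 6, 6], [11, 3, 6, 9, 1], [3, 11, 6, 1, 9]]
C⁵ = [[18, 34, 22, 10, 26], [34, 18, 22, 26, 10], [22, 22, 16, 14, 14], [10, 26, 14, 4, 20], [26, 10, 14, 20, 4]]

18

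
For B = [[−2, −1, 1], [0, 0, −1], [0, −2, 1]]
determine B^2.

[[4, 0, 0], [0, 2, −1], [0, −2, 3]]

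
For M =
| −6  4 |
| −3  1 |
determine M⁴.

[[276, −260], [195, −179]]

tr M = −5 and det M = 6, so the characteristic polynomial is λ² − (−5)λ + (6) with roots −3 and −2.
Eigenvectors give P = [[4, 1], [3, 1]] with P⁻¹ = [[1, −1], [−3, 4]], and M = P·diag(−3, −2)·P⁻¹.
Then M⁴ = P·diag(81, 16)·P⁻¹ = [[324, 16], [243, 16]] · [[1, −1], [−3, 4]] = [[276, −260], [195, −179]].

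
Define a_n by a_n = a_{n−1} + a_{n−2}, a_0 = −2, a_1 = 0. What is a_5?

With companion matrix Q = [[1, 1], [1, 0]], [a_n, a_{n−1}]ᵀ = Q·[a_{n−1}, a_{n−2}]ᵀ, so [a_5, a_4]ᵀ = Q^4·[a_1, a_0]ᵀ.
Q^4 = [[5, 3], [3, 2]], giving [a_5, a_4]ᵀ = [[−6], [−4]].

−6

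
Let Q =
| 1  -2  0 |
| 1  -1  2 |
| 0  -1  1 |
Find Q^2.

[[-1, 0, -4], [0, -3, 0], [-1, 0, -1]]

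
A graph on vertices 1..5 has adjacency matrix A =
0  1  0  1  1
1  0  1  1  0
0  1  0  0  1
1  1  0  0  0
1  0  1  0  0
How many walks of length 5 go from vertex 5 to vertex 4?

The number of length-5 walks from vertex 5 to vertex 4 is entry (5,4) of A⁵, where A is the adjacency matrix.
A² = [[3, 1, 2, 1, 0], [1, 3, 0, 1, 2], [2, 0, 2, 1, 0], [1, 1, 1, 2, 1], [0, 2, 0, 1, 2]]
A³ = [[2, 6, 1, 4, 5], [6, 2, 5, 4, 1], [1, 5, 0, 2, 4], [4, 4, 2, 2, 2], [5, 1, 4, 2, 0]]
A⁴ = [[15, 7, 11, 8, 3], [7, 15, 3, 8, 11], [11, 3, 9, 6, 1], [8, 8, 6, 8, 6], [3, 11, 1, 6, 9]]
A⁵ = [[18, 34, 10, 22, 26], [34, 18, 26, 22, 10], [10, 26, 4, 14, 20], [22, 22, 14, 16, 14], [26, 10, 20, 14, 4]]

14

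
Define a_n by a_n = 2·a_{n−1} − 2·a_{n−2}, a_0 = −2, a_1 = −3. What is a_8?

−32

With companion matrix C = [[2, −2], [1, 0]], [a_n, a_{n−1}]ᵀ = C·[a_{n−1}, a_{n−2}]ᵀ, so [a_8, a_7]ᵀ = C⁷·[a_1, a_0]ᵀ.
C⁷ = [[0, 16], [−8, 16]], giving [a_8, a_7]ᵀ = [[−32], [−8]].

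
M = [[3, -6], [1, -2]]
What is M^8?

[[3, -6], [1, -2]]

M² = M (a projection; rank 1, trace 1), so M^8 = M.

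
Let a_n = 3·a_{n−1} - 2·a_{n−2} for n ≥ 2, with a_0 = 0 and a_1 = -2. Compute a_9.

-1022

With companion matrix C = [[3, -2], [1, 0]], [a_n, a_{n−1}]ᵀ = C·[a_{n−1}, a_{n−2}]ᵀ, so [a_9, a_8]ᵀ = C^8·[a_1, a_0]ᵀ.
C^8 = [[511, -510], [255, -254]], giving [a_9, a_8]ᵀ = [[-1022], [-510]].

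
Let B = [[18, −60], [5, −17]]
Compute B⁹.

[[80268, −242340], [20195, −61097]]

tr B = 1 and det B = −6, so the characteristic polynomial is λ² − (1)λ + (−6) with roots 3 and −2.
Eigenvectors give P = [[4, 3], [1, 1]] with P⁻¹ = [[1, −3], [−1, 4]], and B = P·diag(3, −2)·P⁻¹.
Then B⁹ = P·diag(19683, −512)·P⁻¹ = [[78732, −1536], [19683, −512]] · [[1, −3], [−1, 4]] = [[80268, −242340], [20195, −61097]].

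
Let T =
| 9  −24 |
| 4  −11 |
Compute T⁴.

tr T = −2 and det T = −3, so the characteristic polynomial is λ² − (−2)λ + (−3) with roots 1 and −3.
Eigenvectors give P = [[3, −2], [1, −1]] with P⁻¹ = [[1, −2], [1, −3]], and T = P·diag(1, −3)·P⁻¹.
Then T⁴ = P·diag(1, 81)·P⁻¹ = [[3, −162], [1, −81]] · [[1, −2], [1, −3]] = [[−159, 480], [−80, 241]].

[[−159, 480], [−80, 241]]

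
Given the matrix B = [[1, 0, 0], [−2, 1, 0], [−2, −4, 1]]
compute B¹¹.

[[1, 0, 0], [−22, 1, 0], [418, −44, 1]]

B = I + N where N = [[0, 0, 0], [−2, 0, 0], [−2, −4, 0]] is strictly lower-triangular, so N³ = 0.
(I + N)¹¹ = I + 11·N + 55·N² = [[1, 0, 0], [−22, 1, 0], [418, −44, 1]].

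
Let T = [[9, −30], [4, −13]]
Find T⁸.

[[−32799, 98400], [−13120, 39361]]

tr T = −4 and det T = 3, so the characteristic polynomial is λ² − (−4)λ + (3) with roots −1 and −3.
Eigenvectors give P = [[3, −5], [1, −2]] with P⁻¹ = [[2, −5], [1, −3]], and T = P·diag(−1, −3)·P⁻¹.
Then T⁸ = P·diag(1, 6561)·P⁻¹ = [[3, −32805], [1, −13122]] · [[2, −5], [1, −3]] = [[−32799, 98400], [−13120, 39361]].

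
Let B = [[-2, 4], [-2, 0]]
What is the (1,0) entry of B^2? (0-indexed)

4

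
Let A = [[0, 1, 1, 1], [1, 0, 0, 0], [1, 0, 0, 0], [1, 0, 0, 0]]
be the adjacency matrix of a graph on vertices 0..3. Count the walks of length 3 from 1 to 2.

The number of length-3 walks from vertex 1 to vertex 2 is entry (1,2) of A³, where A is the adjacency matrix.
A² = [[3, 0, 0, 0], [0, 1, 1, 1], [0, 1, 1, 1], [0, 1, 1, 1]]
A³ = [[0, 3, 3, 3], [3, 0, 0, 0], [3, 0, 0, 0], [3, 0, 0, 0]]

0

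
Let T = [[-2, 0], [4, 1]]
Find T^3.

T^2 = [[4, 0], [-4, 1]]
T^3 = [[-8, 0], [12, 1]]

[[-8, 0], [12, 1]]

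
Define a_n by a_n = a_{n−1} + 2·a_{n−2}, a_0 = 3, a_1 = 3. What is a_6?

129

With companion matrix B = [[1, 2], [1, 0]], [a_n, a_{n−1}]ᵀ = B·[a_{n−1}, a_{n−2}]ᵀ, so [a_6, a_5]ᵀ = B^5·[a_1, a_0]ᵀ.
B^5 = [[21, 22], [11, 10]], giving [a_6, a_5]ᵀ = [[129], [63]].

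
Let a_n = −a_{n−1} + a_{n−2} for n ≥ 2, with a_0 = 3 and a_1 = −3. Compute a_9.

With companion matrix B = [[−1, 1], [1, 0]], [a_n, a_{n−1}]ᵀ = B·[a_{n−1}, a_{n−2}]ᵀ, so [a_9, a_8]ᵀ = B⁸·[a_1, a_0]ᵀ.
B⁸ = [[34, −21], [−21, 13]], giving [a_9, a_8]ᵀ = [[−165], [102]].

−165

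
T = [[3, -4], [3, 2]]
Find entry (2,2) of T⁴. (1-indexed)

T² = [[-3, -20], [15, -8]]
T³ = [[-69, -28], [21, -76]]
T⁴ = [[-291, 220], [-165, -236]]

-236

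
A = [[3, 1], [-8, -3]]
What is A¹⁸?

A² = I (check: tr A = 0 and det A = -1), so A¹⁸ = I since 18 is even.

[[1, 0], [0, 1]]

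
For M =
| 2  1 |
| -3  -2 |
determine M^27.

M² = I (check: tr M = 0 and det M = -1), so M^27 = M since 27 is odd.

[[2, 1], [-3, -2]]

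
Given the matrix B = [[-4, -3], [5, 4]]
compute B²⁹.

B² = I (check: tr B = 0 and det B = -1), so B²⁹ = B since 29 is odd.

[[-4, -3], [5, 4]]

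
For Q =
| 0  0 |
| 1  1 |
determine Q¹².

[[0, 0], [1, 1]]

Q² = Q (a projection; rank 1, trace 1), so Q¹² = Q.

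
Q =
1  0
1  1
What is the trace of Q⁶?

Q = I + N where N = [[0, 0], [1, 0]] is strictly lower-triangular, so N² = 0.
(I + N)⁶ = I + 6·N = [[1, 0], [6, 1]].

2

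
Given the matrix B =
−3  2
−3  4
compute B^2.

[[3, 2], [−3, 10]]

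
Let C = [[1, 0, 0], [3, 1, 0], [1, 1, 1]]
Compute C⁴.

C = I + N where N = [[0, 0, 0], [3, 0, 0], [1, 1, 0]] is strictly lower-triangular, so N³ = 0.
(I + N)⁴ = I + 4·N + 6·N² = [[1, 0, 0], [12, 1, 0], [22, 4, 1]].

[[1, 0, 0], [12, 1, 0], [22, 4, 1]]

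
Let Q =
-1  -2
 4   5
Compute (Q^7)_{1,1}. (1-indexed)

-2185

tr Q = 4 and det Q = 3, so the characteristic polynomial is λ² − (4)λ + (3) with roots 1 and 3.
Eigenvectors give P = [[-1, -1], [1, 2]] with P⁻¹ = [[-2, -1], [1, 1]], and Q = P·diag(1, 3)·P⁻¹.
Then Q^7 = P·diag(1, 2187)·P⁻¹ = [[-1, -2187], [1, 4374]] · [[-2, -1], [1, 1]] = [[-2185, -2186], [4372, 4373]].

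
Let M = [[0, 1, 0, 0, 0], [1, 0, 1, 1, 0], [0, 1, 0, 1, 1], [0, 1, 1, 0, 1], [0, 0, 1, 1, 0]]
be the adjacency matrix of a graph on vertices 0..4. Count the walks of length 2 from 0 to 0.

1

The number of length-2 walks from vertex 0 to vertex 0 is entry (0,0) of M², where M is the adjacency matrix.
M² = [[1, 0, 1, 1, 0], [0, 3, 1, 1, 2], [1, 1, 3, 2, 1], [1, 1, 2, 3, 1], [0, 2, 1, 1, 2]]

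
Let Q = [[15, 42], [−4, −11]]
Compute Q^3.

tr Q = 4 and det Q = 3, so the characteristic polynomial is λ² − (4)λ + (3) with roots 3 and 1.
Eigenvectors give P = [[−7, −3], [2, 1]] with P⁻¹ = [[−1, −3], [2, 7]], and Q = P·diag(3, 1)·P⁻¹.
Then Q^3 = P·diag(27, 1)·P⁻¹ = [[−189, −3], [54, 1]] · [[−1, −3], [2, 7]] = [[183, 546], [−52, −155]].

[[183, 546], [−52, −155]]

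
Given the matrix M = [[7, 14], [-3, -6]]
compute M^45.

[[7, 14], [-3, -6]]

M² = M (a projection; rank 1, trace 1), so M^45 = M.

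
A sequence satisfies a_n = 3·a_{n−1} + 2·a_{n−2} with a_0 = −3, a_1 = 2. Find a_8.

1980

With companion matrix B = [[3, 2], [1, 0]], [a_n, a_{n−1}]ᵀ = B·[a_{n−1}, a_{n−2}]ᵀ, so [a_8, a_7]ᵀ = B⁷·[a_1, a_0]ᵀ.
B⁷ = [[6279, 3526], [1763, 990]], giving [a_8, a_7]ᵀ = [[1980], [556]].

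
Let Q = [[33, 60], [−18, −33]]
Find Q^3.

tr Q = 0 and det Q = −9, so the characteristic polynomial is λ² − (0)λ + (−9) with roots −3 and 3.
Eigenvectors give P = [[−5, −2], [3, 1]] with P⁻¹ = [[1, 2], [−3, −5]], and Q = P·diag(−3, 3)·P⁻¹.
Then Q^3 = P·diag(−27, 27)·P⁻¹ = [[135, −54], [−81, 27]] · [[1, 2], [−3, −5]] = [[297, 540], [−162, −297]].

[[297, 540], [−162, −297]]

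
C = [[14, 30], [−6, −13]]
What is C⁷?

tr C = 1 and det C = −2, so the characteristic polynomial is λ² − (1)λ + (−2) with roots 2 and −1.
Eigenvectors give P = [[5, −2], [−2, 1]] with P⁻¹ = [[1, 2], [2, 5]], and C = P·diag(2, −1)·P⁻¹.
Then C⁷ = P·diag(128, −1)·P⁻¹ = [[640, 2], [−256, −1]] · [[1, 2], [2, 5]] = [[644, 1290], [−258, −517]].

[[644, 1290], [−258, −517]]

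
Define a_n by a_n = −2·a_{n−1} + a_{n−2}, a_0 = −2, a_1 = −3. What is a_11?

−12467

With companion matrix Q = [[−2, 1], [1, 0]], [a_n, a_{n−1}]ᵀ = Q·[a_{n−1}, a_{n−2}]ᵀ, so [a_11, a_10]ᵀ = Q¹⁰·[a_1, a_0]ᵀ.
Q¹⁰ = [[5741, −2378], [−2378, 985]], giving [a_11, a_10]ᵀ = [[−12467], [5164]].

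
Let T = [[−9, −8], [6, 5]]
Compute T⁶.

[[2913, 2912], [−2184, −2183]]

tr T = −4 and det T = 3, so the characteristic polynomial is λ² − (−4)λ + (3) with roots −1 and −3.
Eigenvectors give P = [[−1, 4], [1, −3]] with P⁻¹ = [[3, 4], [1, 1]], and T = P·diag(−1, −3)·P⁻¹.
Then T⁶ = P·diag(1, 729)·P⁻¹ = [[−1, 2916], [1, −2187]] · [[3, 4], [1, 1]] = [[2913, 2912], [−2184, −2183]].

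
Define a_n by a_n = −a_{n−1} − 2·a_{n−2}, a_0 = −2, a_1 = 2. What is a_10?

−46

With companion matrix M = [[−1, −2], [1, 0]], [a_n, a_{n−1}]ᵀ = M·[a_{n−1}, a_{n−2}]ᵀ, so [a_10, a_9]ᵀ = M^9·[a_1, a_0]ᵀ.
M^9 = [[11, 34], [−17, −6]], giving [a_10, a_9]ᵀ = [[−46], [−22]].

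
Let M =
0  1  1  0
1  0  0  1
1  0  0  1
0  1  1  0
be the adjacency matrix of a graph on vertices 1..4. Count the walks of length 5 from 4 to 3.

The number of length-5 walks from vertex 4 to vertex 3 is entry (4,3) of M⁵, where M is the adjacency matrix.
M² = [[2, 0, 0, 2], [0, 2, 2, 0], [0, 2, 2, 0], [2, 0, 0, 2]]
M³ = [[0, 4, 4, 0], [4, 0, 0, 4], [4, 0, 0, 4], [0, 4, 4, 0]]
M⁴ = [[8, 0, 0, 8], [0, 8, 8, 0], [0, 8, 8, 0], [8, 0, 0, 8]]
M⁵ = [[0, 16, 16, 0], [16, 0, 0, 16], [16, 0, 0, 16], [0, 16, 16, 0]]

16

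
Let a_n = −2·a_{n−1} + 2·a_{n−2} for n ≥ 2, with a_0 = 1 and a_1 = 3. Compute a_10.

−15168

With companion matrix B = [[−2, 2], [1, 0]], [a_n, a_{n−1}]ᵀ = B·[a_{n−1}, a_{n−2}]ᵀ, so [a_10, a_9]ᵀ = B⁹·[a_1, a_0]ᵀ.
B⁹ = [[−6688, 4896], [2448, −1792]], giving [a_10, a_9]ᵀ = [[−15168], [5552]].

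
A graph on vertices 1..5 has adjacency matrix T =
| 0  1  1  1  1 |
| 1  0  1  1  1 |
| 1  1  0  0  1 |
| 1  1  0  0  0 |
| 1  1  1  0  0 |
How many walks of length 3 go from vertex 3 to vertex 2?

The number of length-3 walks from vertex 3 to vertex 2 is entry (3,2) of T^3, where T is the adjacency matrix.
T^2 = [[4, 3, 2, 1, 2], [3, 4, 2, 1, 2], [2, 2, 3, 2, 2], [1, 1, 2, 2, 2], [2, 2, 2, 2, 3]]
T^3 = [[8, 9, 9, 7, 9], [9, 8, 9, 7, 9], [9, 9, 6, 4, 7], [7, 7, 4, 2, 4], [9, 9, 7, 4, 6]]

9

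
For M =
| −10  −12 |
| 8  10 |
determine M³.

tr M = 0 and det M = −4, so the characteristic polynomial is λ² − (0)λ + (−4) with roots −2 and 2.
Eigenvectors give P = [[3, −1], [−2, 1]] with P⁻¹ = [[1, 1], [2, 3]], and M = P·diag(−2, 2)·P⁻¹.
Then M³ = P·diag(−8, 8)·P⁻¹ = [[−24, −8], [16, 8]] · [[1, 1], [2, 3]] = [[−40, −48], [32, 40]].

[[−40, −48], [32, 40]]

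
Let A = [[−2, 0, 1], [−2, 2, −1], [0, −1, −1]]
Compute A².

[[4, −1, −3], [0, 5, −3], [2, −1, 2]]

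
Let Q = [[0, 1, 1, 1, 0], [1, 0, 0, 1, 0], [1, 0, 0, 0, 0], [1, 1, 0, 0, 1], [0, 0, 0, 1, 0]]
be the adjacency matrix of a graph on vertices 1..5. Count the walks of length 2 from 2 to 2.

The number of length-2 walks from vertex 2 to vertex 2 is entry (2,2) of Q^2, where Q is the adjacency matrix.
Q^2 = [[3, 1, 0, 1, 1], [1, 2, 1, 1, 1], [0, 1, 1, 1, 0], [1, 1, 1, 3, 0], [1, 1, 0, 0, 1]]

2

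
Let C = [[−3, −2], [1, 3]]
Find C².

[[7, 0], [0, 7]]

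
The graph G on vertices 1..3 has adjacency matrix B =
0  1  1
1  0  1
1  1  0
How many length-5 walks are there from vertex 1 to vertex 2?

The number of length-5 walks from vertex 1 to vertex 2 is entry (1,2) of B⁵, where B is the adjacency matrix.
B² = [[2, 1, 1], [1, 2, 1], [1, 1, 2]]
B³ = [[2, 3, 3], [3, 2, 3], [3, 3, 2]]
B⁴ = [[6, 5, 5], [5, 6, 5], [5, 5, 6]]
B⁵ = [[10, 11, 11], [11, 10, 11], [11, 11, 10]]

11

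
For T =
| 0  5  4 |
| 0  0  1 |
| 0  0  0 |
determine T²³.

T is strictly triangular, hence nilpotent: T³ = 0, so T²³ = 0.

[[0, 0, 0], [0, 0, 0], [0, 0, 0]]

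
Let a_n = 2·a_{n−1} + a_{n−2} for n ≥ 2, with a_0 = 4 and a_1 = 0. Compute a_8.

With companion matrix C = [[2, 1], [1, 0]], [a_n, a_{n−1}]ᵀ = C·[a_{n−1}, a_{n−2}]ᵀ, so [a_8, a_7]ᵀ = C⁷·[a_1, a_0]ᵀ.
C⁷ = [[408, 169], [169, 70]], giving [a_8, a_7]ᵀ = [[676], [280]].

676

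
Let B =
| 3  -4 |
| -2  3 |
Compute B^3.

B^2 = [[17, -24], [-12, 17]]
B^3 = [[99, -140], [-70, 99]]

[[99, -140], [-70, 99]]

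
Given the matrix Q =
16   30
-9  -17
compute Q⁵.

tr Q = -1 and det Q = -2, so the characteristic polynomial is λ² − (-1)λ + (-2) with roots 1 and -2.
Eigenvectors give P = [[2, -5], [-1, 3]] with P⁻¹ = [[3, 5], [1, 2]], and Q = P·diag(1, -2)·P⁻¹.
Then Q⁵ = P·diag(1, -32)·P⁻¹ = [[2, 160], [-1, -96]] · [[3, 5], [1, 2]] = [[166, 330], [-99, -197]].

[[166, 330], [-99, -197]]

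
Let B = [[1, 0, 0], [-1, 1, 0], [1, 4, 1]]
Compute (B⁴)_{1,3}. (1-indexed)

B = I + N where N = [[0, 0, 0], [-1, 0, 0], [1, 4, 0]] is strictly lower-triangular, so N³ = 0.
(I + N)⁴ = I + 4·N + 6·N² = [[1, 0, 0], [-4, 1, 0], [-20, 16, 1]].

0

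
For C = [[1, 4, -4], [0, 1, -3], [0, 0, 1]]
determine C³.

[[1, 12, -48], [0, 1, -9], [0, 0, 1]]

C = I + N where N = [[0, 4, -4], [0, 0, -3], [0, 0, 0]] is strictly upper-triangular, so N³ = 0.
(I + N)³ = I + 3·N + 3·N² = [[1, 12, -48], [0, 1, -9], [0, 0, 1]].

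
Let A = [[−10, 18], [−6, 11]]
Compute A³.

tr A = 1 and det A = −2, so the characteristic polynomial is λ² − (1)λ + (−2) with roots −1 and 2.
Eigenvectors give P = [[2, −3], [1, −2]] with P⁻¹ = [[2, −3], [1, −2]], and A = P·diag(−1, 2)·P⁻¹.
Then A³ = P·diag(−1, 8)·P⁻¹ = [[−2, −24], [−1, −16]] · [[2, −3], [1, −2]] = [[−28, 54], [−18, 35]].

[[−28, 54], [−18, 35]]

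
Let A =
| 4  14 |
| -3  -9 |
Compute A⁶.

tr A = -5 and det A = 6, so the characteristic polynomial is λ² − (-5)λ + (6) with roots -3 and -2.
Eigenvectors give P = [[2, -7], [-1, 3]] with P⁻¹ = [[-3, -7], [-1, -2]], and A = P·diag(-3, -2)·P⁻¹.
Then A⁶ = P·diag(729, 64)·P⁻¹ = [[1458, -448], [-729, 192]] · [[-3, -7], [-1, -2]] = [[-3926, -9310], [1995, 4719]].

[[-3926, -9310], [1995, 4719]]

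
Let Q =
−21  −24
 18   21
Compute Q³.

tr Q = 0 and det Q = −9, so the characteristic polynomial is λ² − (0)λ + (−9) with roots 3 and −3.
Eigenvectors give P = [[−1, −4], [1, 3]] with P⁻¹ = [[3, 4], [−1, −1]], and Q = P·diag(3, −3)·P⁻¹.
Then Q³ = P·diag(27, −27)·P⁻¹ = [[−27, 108], [27, −81]] · [[3, 4], [−1, −1]] = [[−189, −216], [162, 189]].

[[−189, −216], [162, 189]]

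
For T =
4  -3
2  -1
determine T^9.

tr T = 3 and det T = 2, so the characteristic polynomial is λ² − (3)λ + (2) with roots 2 and 1.
Eigenvectors give P = [[-3, -1], [-2, -1]] with P⁻¹ = [[-1, 1], [2, -3]], and T = P·diag(2, 1)·P⁻¹.
Then T^9 = P·diag(512, 1)·P⁻¹ = [[-1536, -1], [-1024, -1]] · [[-1, 1], [2, -3]] = [[1534, -1533], [1022, -1021]].

[[1534, -1533], [1022, -1021]]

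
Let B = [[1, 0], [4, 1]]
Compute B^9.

[[1, 0], [36, 1]]

B = I + N where N = [[0, 0], [4, 0]] is strictly lower-triangular, so N^2 = 0.
(I + N)^9 = I + 9·N = [[1, 0], [36, 1]].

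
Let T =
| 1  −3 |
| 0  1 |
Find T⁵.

T = I + N where N = [[0, −3], [0, 0]] is strictly upper-triangular, so N² = 0.
(I + N)⁵ = I + 5·N = [[1, −15], [0, 1]].

[[1, −15], [0, 1]]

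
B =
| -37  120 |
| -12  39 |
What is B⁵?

tr B = 2 and det B = -3, so the characteristic polynomial is λ² − (2)λ + (-3) with roots 3 and -1.
Eigenvectors give P = [[3, 10], [1, 3]] with P⁻¹ = [[-3, 10], [1, -3]], and B = P·diag(3, -1)·P⁻¹.
Then B⁵ = P·diag(243, -1)·P⁻¹ = [[729, -10], [243, -3]] · [[-3, 10], [1, -3]] = [[-2197, 7320], [-732, 2439]].

[[-2197, 7320], [-732, 2439]]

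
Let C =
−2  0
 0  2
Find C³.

C² = [[4, 0], [0, 4]]
C³ = [[−8, 0], [0, 8]]

[[−8, 0], [0, 8]]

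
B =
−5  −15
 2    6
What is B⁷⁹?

[[−5, −15], [2, 6]]

B² = B (a projection; rank 1, trace 1), so B⁷⁹ = B.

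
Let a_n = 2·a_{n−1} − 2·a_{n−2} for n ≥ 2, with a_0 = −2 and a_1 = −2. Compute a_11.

64

With companion matrix Q = [[2, −2], [1, 0]], [a_n, a_{n−1}]ᵀ = Q·[a_{n−1}, a_{n−2}]ᵀ, so [a_11, a_10]ᵀ = Q¹⁰·[a_1, a_0]ᵀ.
Q¹⁰ = [[32, −64], [32, −32]], giving [a_11, a_10]ᵀ = [[64], [0]].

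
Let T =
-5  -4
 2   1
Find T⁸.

tr T = -4 and det T = 3, so the characteristic polynomial is λ² − (-4)λ + (3) with roots -3 and -1.
Eigenvectors give P = [[-2, -1], [1, 1]] with P⁻¹ = [[-1, -1], [1, 2]], and T = P·diag(-3, -1)·P⁻¹.
Then T⁸ = P·diag(6561, 1)·P⁻¹ = [[-13122, -1], [6561, 1]] · [[-1, -1], [1, 2]] = [[13121, 13120], [-6560, -6559]].

[[13121, 13120], [-6560, -6559]]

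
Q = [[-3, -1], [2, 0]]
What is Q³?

tr Q = -3 and det Q = 2, so the characteristic polynomial is λ² − (-3)λ + (2) with roots -1 and -2.
Eigenvectors give P = [[-1, -1], [2, 1]] with P⁻¹ = [[1, 1], [-2, -1]], and Q = P·diag(-1, -2)·P⁻¹.
Then Q³ = P·diag(-1, -8)·P⁻¹ = [[1, 8], [-2, -8]] · [[1, 1], [-2, -1]] = [[-15, -7], [14, 6]].

[[-15, -7], [14, 6]]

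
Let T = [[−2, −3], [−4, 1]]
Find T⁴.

[[268, 87], [116, 181]]

T² = [[16, 3], [4, 13]]
T³ = [[−44, −45], [−60, 1]]
T⁴ = [[268, 87], [116, 181]]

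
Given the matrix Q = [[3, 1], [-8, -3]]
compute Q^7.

Q² = I (check: tr Q = 0 and det Q = -1), so Q^7 = Q since 7 is odd.

[[3, 1], [-8, -3]]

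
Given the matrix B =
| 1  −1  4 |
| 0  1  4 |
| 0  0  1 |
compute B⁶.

B = I + N where N = [[0, −1, 4], [0, 0, 4], [0, 0, 0]] is strictly upper-triangular, so N³ = 0.
(I + N)⁶ = I + 6·N + 15·N² = [[1, −6, −36], [0, 1, 24], [0, 0, 1]].

[[1, −6, −36], [0, 1, 24], [0, 0, 1]]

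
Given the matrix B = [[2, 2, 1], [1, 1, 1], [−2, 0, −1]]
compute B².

[[4, 6, 3], [1, 3, 1], [−2, −4, −1]]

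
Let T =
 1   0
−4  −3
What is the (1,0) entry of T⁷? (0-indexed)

−2188

tr T = −2 and det T = −3, so the characteristic polynomial is λ² − (−2)λ + (−3) with roots 1 and −3.
Eigenvectors give P = [[−1, 0], [1, 1]] with P⁻¹ = [[−1, 0], [1, 1]], and T = P·diag(1, −3)·P⁻¹.
Then T⁷ = P·diag(1, −2187)·P⁻¹ = [[−1, 0], [1, −2187]] · [[−1, 0], [1, 1]] = [[1, 0], [−2188, −2187]].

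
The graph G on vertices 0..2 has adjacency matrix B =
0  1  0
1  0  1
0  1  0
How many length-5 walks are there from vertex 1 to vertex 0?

4

The number of length-5 walks from vertex 1 to vertex 0 is entry (1,0) of B⁵, where B is the adjacency matrix.
B² = [[1, 0, 1], [0, 2, 0], [1, 0, 1]]
B³ = [[0, 2, 0], [2, 0, 2], [0, 2, 0]]
B⁴ = [[2, 0, 2], [0, 4, 0], [2, 0, 2]]
B⁵ = [[0, 4, 0], [4, 0, 4], [0, 4, 0]]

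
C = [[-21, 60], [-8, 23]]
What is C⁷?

tr C = 2 and det C = -3, so the characteristic polynomial is λ² − (2)λ + (-3) with roots -1 and 3.
Eigenvectors give P = [[3, -5], [1, -2]] with P⁻¹ = [[2, -5], [1, -3]], and C = P·diag(-1, 3)·P⁻¹.
Then C⁷ = P·diag(-1, 2187)·P⁻¹ = [[-3, -10935], [-1, -4374]] · [[2, -5], [1, -3]] = [[-10941, 32820], [-4376, 13127]].

[[-10941, 32820], [-4376, 13127]]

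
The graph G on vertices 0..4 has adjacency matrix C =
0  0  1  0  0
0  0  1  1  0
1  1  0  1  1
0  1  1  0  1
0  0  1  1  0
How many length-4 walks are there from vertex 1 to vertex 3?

10

The number of length-4 walks from vertex 1 to vertex 3 is entry (1,3) of C⁴, where C is the adjacency matrix.
C² = [[1, 1, 0, 1, 1], [1, 2, 1, 1, 2], [0, 1, 4, 2, 1], [1, 1, 2, 3, 1], [1, 2, 1, 1, 2]]
C³ = [[0, 1, 4, 2, 1], [1, 2, 6, 5, 2], [4, 6, 4, 6, 6], [2, 5, 6, 4, 5], [1, 2, 6, 5, 2]]
C⁴ = [[4, 6, 4, 6, 6], [6, 11, 10, 10, 11], [4, 10, 22, 16, 10], [6, 10, 16, 16, 10], [6, 11, 10, 10, 11]]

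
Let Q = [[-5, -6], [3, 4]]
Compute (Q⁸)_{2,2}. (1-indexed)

tr Q = -1 and det Q = -2, so the characteristic polynomial is λ² − (-1)λ + (-2) with roots -2 and 1.
Eigenvectors give P = [[-2, 1], [1, -1]] with P⁻¹ = [[-1, -1], [-1, -2]], and Q = P·diag(-2, 1)·P⁻¹.
Then Q⁸ = P·diag(256, 1)·P⁻¹ = [[-512, 1], [256, -1]] · [[-1, -1], [-1, -2]] = [[511, 510], [-255, -254]].

-254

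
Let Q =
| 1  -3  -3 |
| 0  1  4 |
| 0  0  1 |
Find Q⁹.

[[1, -27, -459], [0, 1, 36], [0, 0, 1]]

Q = I + N where N = [[0, -3, -3], [0, 0, 4], [0, 0, 0]] is strictly upper-triangular, so N³ = 0.
(I + N)⁹ = I + 9·N + 36·N² = [[1, -27, -459], [0, 1, 36], [0, 0, 1]].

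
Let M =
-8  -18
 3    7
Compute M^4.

tr M = -1 and det M = -2, so the characteristic polynomial is λ² − (-1)λ + (-2) with roots -2 and 1.
Eigenvectors give P = [[3, -2], [-1, 1]] with P⁻¹ = [[1, 2], [1, 3]], and M = P·diag(-2, 1)·P⁻¹.
Then M^4 = P·diag(16, 1)·P⁻¹ = [[48, -2], [-16, 1]] · [[1, 2], [1, 3]] = [[46, 90], [-15, -29]].

[[46, 90], [-15, -29]]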